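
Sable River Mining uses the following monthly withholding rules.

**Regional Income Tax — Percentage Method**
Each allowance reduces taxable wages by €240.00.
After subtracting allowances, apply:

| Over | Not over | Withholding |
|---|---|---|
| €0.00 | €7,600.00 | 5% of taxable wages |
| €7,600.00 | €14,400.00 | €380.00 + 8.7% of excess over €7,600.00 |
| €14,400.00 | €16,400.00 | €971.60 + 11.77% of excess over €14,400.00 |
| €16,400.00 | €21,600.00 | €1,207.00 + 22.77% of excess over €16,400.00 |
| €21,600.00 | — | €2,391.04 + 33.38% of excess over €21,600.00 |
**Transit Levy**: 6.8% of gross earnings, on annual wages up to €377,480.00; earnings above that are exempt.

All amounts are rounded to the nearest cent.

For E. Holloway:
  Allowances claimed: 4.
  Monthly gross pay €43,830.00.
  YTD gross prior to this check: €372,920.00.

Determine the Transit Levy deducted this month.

€310.08

Transit Levy: cap €377,480.00 − YTD €372,920.00 = €4,560.00 subject; 6.8% × €4,560.00 = €310.08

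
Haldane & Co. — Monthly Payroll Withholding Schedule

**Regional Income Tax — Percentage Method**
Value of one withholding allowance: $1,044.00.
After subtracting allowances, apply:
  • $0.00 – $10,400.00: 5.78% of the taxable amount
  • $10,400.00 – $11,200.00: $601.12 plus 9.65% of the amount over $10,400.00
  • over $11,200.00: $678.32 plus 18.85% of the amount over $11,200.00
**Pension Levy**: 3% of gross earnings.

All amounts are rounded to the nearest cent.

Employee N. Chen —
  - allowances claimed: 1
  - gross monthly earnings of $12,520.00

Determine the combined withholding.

$1,105.95

Regional Income Tax: taxable = $12,520.00 − 1×$1,044.00 = $11,476.00
  $678.32 + 18.85% × ($11,476.00 − $11,200.00) = $678.32 + 18.85% × $276.00 = $730.35
Pension Levy: 3% × $12,520.00 = $375.60
Total: $730.35 + $375.60 = $1,105.95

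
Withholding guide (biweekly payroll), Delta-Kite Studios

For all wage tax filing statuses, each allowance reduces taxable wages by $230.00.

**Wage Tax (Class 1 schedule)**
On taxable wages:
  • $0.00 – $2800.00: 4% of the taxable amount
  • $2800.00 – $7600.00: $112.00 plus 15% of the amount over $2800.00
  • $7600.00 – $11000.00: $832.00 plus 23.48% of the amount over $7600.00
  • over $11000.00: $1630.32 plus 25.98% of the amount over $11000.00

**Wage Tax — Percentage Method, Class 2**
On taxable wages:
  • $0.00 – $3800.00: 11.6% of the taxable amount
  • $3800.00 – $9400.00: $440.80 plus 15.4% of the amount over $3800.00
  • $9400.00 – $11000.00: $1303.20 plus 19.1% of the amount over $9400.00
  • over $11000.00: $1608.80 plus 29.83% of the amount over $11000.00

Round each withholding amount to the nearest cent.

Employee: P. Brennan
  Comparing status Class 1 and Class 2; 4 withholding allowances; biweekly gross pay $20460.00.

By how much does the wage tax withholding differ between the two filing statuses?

$307.27

Wage Tax (Class 1): taxable = $20460.00 − 4×$230.00 = $19540.00
  $1630.32 + 25.98% × ($19540.00 − $11000.00) = $1630.32 + 25.98% × $8540.00 = $3849.01
Wage Tax (Class 2): taxable = $20460.00 − 4×$230.00 = $19540.00
  $1608.80 + 29.83% × ($19540.00 − $11000.00) = $1608.80 + 29.83% × $8540.00 = $4156.28
Difference: |$3849.01 − $4156.28| = $307.27 (higher under Class 2)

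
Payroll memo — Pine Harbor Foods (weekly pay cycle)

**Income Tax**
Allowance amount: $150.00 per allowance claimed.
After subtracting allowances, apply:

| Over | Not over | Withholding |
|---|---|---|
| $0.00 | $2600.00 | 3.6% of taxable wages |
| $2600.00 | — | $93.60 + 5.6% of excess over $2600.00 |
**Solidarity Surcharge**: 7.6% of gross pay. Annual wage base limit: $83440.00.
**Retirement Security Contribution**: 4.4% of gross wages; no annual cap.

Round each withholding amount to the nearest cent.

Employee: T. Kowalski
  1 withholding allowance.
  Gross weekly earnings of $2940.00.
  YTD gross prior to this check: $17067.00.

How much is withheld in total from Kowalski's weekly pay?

$457.04

Income Tax: taxable = $2940.00 − 1×$150.00 = $2790.00
  $93.60 + 5.6% × ($2790.00 − $2600.00) = $93.60 + 5.6% × $190.00 = $104.24
Solidarity Surcharge: 7.6% × $2940.00 = $223.44
Retirement Security Contribution: 4.4% × $2940.00 = $129.36
Total: $104.24 + $223.44 + $129.36 = $457.04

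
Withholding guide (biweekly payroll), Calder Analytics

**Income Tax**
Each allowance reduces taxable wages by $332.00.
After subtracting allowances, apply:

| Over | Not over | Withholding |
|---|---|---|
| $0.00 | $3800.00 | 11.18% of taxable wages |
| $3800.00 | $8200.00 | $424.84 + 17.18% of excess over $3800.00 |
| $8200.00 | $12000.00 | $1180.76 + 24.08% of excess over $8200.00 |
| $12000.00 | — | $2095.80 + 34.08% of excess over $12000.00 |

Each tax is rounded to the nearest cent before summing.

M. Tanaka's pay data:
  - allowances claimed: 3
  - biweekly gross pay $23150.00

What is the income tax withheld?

$5556.28

Income Tax: taxable = $23150.00 − 3×$332.00 = $22154.00
  $2095.80 + 34.08% × ($22154.00 − $12000.00) = $2095.80 + 34.08% × $10154.00 = $5556.28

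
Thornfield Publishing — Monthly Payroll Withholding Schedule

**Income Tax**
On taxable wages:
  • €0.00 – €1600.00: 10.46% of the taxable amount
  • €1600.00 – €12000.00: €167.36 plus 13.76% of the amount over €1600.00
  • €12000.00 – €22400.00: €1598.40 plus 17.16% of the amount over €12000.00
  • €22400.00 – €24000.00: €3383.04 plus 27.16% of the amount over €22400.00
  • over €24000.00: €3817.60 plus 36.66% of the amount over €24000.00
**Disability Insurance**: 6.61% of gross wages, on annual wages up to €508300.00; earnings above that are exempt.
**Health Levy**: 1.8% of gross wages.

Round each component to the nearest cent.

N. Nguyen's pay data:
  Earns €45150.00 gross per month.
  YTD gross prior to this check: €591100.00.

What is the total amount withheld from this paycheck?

€12383.89

Income Tax: taxable = €45150.00
  €3817.60 + 36.66% × (€45150.00 − €24000.00) = €3817.60 + 36.66% × €21150.00 = €11571.19
Disability Insurance: YTD €591100.00 ≥ cap €508300.00 → €0.00
Health Levy: 1.8% × €45150.00 = €812.70
Total: €11571.19 + €0.00 + €812.70 = €12383.89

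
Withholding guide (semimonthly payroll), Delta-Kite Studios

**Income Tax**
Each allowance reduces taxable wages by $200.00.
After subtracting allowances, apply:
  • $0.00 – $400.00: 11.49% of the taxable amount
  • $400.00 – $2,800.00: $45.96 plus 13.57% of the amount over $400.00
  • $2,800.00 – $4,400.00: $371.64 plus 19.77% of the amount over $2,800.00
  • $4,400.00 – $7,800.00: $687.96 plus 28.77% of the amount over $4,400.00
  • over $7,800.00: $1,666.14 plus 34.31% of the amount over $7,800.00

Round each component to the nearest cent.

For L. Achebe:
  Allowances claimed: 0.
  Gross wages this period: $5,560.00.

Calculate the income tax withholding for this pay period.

Income Tax: taxable = $5,560.00
  $687.96 + 28.77% × ($5,560.00 − $4,400.00) = $687.96 + 28.77% × $1,160.00 = $1,021.69

$1,021.69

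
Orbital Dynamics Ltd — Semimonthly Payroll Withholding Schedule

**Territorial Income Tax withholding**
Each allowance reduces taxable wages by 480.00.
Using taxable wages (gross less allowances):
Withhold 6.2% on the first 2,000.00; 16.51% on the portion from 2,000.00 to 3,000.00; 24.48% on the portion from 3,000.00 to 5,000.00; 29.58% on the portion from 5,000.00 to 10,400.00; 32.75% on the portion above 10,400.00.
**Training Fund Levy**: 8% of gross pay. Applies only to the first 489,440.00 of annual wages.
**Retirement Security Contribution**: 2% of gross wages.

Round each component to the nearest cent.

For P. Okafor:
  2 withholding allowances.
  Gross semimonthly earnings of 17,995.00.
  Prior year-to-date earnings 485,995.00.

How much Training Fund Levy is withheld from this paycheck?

275.60

Training Fund Levy: cap 489,440.00 − YTD 485,995.00 = 3,445.00 subject; 8% × 3,445.00 = 275.60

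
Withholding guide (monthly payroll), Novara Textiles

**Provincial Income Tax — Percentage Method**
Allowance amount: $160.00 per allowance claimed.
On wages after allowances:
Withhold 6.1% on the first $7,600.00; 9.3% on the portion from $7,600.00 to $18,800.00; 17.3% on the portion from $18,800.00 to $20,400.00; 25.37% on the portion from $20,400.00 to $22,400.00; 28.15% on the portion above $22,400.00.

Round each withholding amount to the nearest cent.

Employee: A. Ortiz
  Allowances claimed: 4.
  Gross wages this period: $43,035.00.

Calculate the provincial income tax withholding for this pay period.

$7,917.99

Provincial Income Tax: taxable = $43,035.00 − 4×$160.00 = $42,395.00
  $2,289.40 + 28.15% × ($42,395.00 − $22,400.00) = $2,289.40 + 28.15% × $19,995.00 = $7,917.99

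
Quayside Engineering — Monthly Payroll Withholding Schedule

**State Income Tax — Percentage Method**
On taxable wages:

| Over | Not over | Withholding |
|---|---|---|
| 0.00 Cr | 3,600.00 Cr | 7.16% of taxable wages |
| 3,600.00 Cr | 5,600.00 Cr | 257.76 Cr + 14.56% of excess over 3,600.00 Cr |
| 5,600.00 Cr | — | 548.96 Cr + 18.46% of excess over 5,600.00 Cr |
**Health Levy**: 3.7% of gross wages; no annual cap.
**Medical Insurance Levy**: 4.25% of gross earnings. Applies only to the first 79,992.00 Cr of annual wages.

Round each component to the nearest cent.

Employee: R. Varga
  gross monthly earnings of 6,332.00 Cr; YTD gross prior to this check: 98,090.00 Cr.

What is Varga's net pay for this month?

State Income Tax: taxable = 6,332.00 Cr
  548.96 Cr + 18.46% × (6,332.00 Cr − 5,600.00 Cr) = 548.96 Cr + 18.46% × 732.00 Cr = 684.09 Cr
Health Levy: 3.7% × 6,332.00 Cr = 234.28 Cr
Medical Insurance Levy: YTD 98,090.00 Cr ≥ cap 79,992.00 Cr → 0.00 Cr
Total withheld: 684.09 Cr + 234.28 Cr + 0.00 Cr = 918.37 Cr
Net pay: 6,332.00 Cr − 918.37 Cr = 5,413.63 Cr

5,413.63 Cr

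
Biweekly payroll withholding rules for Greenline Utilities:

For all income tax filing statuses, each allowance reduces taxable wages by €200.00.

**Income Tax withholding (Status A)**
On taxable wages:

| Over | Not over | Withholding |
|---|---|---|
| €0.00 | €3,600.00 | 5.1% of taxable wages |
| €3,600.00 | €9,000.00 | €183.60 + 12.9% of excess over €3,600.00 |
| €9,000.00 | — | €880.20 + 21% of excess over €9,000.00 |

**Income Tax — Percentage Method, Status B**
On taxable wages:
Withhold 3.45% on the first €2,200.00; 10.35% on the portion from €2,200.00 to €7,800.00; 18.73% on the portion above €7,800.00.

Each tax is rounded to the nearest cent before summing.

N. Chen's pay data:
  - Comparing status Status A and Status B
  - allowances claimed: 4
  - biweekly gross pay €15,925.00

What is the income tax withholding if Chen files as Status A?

Income Tax (Status A): taxable = €15,925.00 − 4×€200.00 = €15,125.00
  €880.20 + 21% × (€15,125.00 − €9,000.00) = €880.20 + 21% × €6,125.00 = €2,166.45

€2,166.45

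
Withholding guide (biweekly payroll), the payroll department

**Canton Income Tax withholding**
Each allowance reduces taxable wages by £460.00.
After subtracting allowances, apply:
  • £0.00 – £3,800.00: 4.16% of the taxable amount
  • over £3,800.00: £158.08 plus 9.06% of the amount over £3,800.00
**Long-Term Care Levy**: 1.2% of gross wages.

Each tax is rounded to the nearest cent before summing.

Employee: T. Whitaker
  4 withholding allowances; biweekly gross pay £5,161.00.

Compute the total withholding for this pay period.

£200.08

Canton Income Tax: taxable = £5,161.00 − 4×£460.00 = £3,321.00
  4.16% × £3,321.00 = £138.15
Long-Term Care Levy: 1.2% × £5,161.00 = £61.93
Total: £138.15 + £61.93 = £200.08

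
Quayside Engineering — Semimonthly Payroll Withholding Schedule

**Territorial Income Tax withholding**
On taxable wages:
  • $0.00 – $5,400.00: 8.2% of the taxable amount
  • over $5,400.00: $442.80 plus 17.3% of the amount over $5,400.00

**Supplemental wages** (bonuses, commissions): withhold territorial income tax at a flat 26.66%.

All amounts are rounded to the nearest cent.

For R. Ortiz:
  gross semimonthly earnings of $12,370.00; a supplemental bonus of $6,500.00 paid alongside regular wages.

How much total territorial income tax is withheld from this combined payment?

$3,381.51

Territorial Income Tax: taxable = $12,370.00
  $442.80 + 17.3% × ($12,370.00 − $5,400.00) = $442.80 + 17.3% × $6,970.00 = $1,648.61
Supplemental (26.66% flat on bonus): 26.66% × $6,500.00 = $1,732.90
Total territorial income tax: $1,648.61 + $1,732.90 = $3,381.51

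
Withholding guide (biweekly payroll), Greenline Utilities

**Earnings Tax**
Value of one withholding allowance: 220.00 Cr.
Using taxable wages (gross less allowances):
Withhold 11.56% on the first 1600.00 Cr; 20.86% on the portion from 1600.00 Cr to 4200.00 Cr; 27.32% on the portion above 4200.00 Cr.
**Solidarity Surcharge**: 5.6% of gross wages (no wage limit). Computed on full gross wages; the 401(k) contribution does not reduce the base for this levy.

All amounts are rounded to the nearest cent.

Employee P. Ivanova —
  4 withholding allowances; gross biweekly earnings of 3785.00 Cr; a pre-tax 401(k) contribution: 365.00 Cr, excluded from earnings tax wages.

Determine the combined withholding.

593.00 Cr

Earnings Tax: taxable = 3785.00 Cr − 365.00 Cr − 4×220.00 Cr = 2540.00 Cr
  184.96 Cr + 20.86% × (2540.00 Cr − 1600.00 Cr) = 184.96 Cr + 20.86% × 940.00 Cr = 381.04 Cr
Solidarity Surcharge: 5.6% × 3785.00 Cr = 211.96 Cr
Total: 381.04 Cr + 211.96 Cr = 593.00 Cr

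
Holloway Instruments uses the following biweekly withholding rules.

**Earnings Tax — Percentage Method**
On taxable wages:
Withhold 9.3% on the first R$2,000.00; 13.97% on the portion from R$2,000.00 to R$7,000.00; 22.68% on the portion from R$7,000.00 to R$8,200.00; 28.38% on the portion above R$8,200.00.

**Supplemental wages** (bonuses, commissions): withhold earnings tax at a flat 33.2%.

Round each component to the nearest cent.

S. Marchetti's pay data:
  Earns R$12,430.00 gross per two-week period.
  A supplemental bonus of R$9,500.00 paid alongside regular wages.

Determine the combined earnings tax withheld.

Earnings Tax: taxable = R$12,430.00
  R$1,156.66 + 28.38% × (R$12,430.00 − R$8,200.00) = R$1,156.66 + 28.38% × R$4,230.00 = R$2,357.13
Supplemental (33.2% flat on bonus): 33.2% × R$9,500.00 = R$3,154.00
Total earnings tax: R$2,357.13 + R$3,154.00 = R$5,511.13

R$5,511.13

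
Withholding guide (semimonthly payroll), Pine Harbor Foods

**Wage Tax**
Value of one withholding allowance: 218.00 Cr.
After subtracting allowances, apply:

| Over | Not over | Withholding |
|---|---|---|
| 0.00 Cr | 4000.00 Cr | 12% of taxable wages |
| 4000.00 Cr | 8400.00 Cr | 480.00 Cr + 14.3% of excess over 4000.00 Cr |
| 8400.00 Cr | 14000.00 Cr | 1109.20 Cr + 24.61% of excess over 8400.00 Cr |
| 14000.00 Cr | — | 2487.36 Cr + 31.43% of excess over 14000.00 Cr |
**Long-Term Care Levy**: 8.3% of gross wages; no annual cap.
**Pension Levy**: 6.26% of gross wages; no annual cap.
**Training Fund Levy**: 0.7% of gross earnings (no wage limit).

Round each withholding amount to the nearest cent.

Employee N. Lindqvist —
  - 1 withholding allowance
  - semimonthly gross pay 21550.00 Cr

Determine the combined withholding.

8080.34 Cr

Wage Tax: taxable = 21550.00 Cr − 1×218.00 Cr = 21332.00 Cr
  2487.36 Cr + 31.43% × (21332.00 Cr − 14000.00 Cr) = 2487.36 Cr + 31.43% × 7332.00 Cr = 4791.81 Cr
Long-Term Care Levy: 8.3% × 21550.00 Cr = 1788.65 Cr
Pension Levy: 6.26% × 21550.00 Cr = 1349.03 Cr
Training Fund Levy: 0.7% × 21550.00 Cr = 150.85 Cr
Total: 4791.81 Cr + 1788.65 Cr + 1349.03 Cr + 150.85 Cr = 8080.34 Cr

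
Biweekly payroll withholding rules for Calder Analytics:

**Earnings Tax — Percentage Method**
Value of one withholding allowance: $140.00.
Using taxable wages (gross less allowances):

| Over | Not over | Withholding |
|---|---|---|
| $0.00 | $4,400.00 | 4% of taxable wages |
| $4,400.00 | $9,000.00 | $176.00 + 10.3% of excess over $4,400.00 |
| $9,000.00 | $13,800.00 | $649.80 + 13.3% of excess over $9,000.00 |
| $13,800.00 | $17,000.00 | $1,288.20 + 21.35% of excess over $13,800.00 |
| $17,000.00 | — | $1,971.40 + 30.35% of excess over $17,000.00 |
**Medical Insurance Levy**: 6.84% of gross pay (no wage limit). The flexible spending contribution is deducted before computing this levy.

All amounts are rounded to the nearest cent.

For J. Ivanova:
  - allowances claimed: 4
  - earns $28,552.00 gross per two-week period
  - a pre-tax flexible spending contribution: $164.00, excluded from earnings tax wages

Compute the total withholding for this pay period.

$7,199.44

Earnings Tax: taxable = $28,552.00 − $164.00 − 4×$140.00 = $27,828.00
  $1,971.40 + 30.35% × ($27,828.00 − $17,000.00) = $1,971.40 + 30.35% × $10,828.00 = $5,257.70
Medical Insurance Levy: 6.84% × $28,388.00 = $1,941.74
Total: $5,257.70 + $1,941.74 = $7,199.44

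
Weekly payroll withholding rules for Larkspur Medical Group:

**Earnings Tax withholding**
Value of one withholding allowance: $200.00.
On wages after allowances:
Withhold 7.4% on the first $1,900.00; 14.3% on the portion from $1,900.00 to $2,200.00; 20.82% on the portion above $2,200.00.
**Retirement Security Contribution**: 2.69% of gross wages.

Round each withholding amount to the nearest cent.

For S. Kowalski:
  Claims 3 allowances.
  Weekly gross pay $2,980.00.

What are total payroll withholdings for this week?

$301.14

Earnings Tax: taxable = $2,980.00 − 3×$200.00 = $2,380.00
  $183.50 + 20.82% × ($2,380.00 − $2,200.00) = $183.50 + 20.82% × $180.00 = $220.98
Retirement Security Contribution: 2.69% × $2,980.00 = $80.16
Total: $220.98 + $80.16 = $301.14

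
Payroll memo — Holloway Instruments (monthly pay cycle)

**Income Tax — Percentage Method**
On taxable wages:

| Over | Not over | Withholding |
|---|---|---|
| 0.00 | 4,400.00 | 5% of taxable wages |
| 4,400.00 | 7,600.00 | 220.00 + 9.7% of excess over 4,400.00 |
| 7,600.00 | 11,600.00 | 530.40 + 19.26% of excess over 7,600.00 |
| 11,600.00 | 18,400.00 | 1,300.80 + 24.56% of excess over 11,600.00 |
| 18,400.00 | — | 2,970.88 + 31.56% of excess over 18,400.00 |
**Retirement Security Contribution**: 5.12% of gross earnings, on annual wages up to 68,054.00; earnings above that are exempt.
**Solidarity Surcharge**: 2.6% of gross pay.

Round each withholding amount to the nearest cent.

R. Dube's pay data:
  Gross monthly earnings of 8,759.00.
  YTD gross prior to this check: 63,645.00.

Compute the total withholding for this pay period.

1,207.09

Income Tax: taxable = 8,759.00
  530.40 + 19.26% × (8,759.00 − 7,600.00) = 530.40 + 19.26% × 1,159.00 = 753.62
Retirement Security Contribution: cap 68,054.00 − YTD 63,645.00 = 4,409.00 subject; 5.12% × 4,409.00 = 225.74
Solidarity Surcharge: 2.6% × 8,759.00 = 227.73
Total: 753.62 + 225.74 + 227.73 = 1,207.09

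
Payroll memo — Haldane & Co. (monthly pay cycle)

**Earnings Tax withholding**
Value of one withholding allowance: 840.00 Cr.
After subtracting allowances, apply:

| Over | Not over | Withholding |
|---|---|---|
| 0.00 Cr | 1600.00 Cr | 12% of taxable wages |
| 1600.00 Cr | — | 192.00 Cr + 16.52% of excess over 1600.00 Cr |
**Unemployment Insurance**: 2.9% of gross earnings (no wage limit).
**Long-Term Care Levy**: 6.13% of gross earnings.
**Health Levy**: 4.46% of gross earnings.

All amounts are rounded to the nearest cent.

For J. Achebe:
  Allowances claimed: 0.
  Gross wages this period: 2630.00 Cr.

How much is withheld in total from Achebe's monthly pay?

Earnings Tax: taxable = 2630.00 Cr
  192.00 Cr + 16.52% × (2630.00 Cr − 1600.00 Cr) = 192.00 Cr + 16.52% × 1030.00 Cr = 362.16 Cr
Unemployment Insurance: 2.9% × 2630.00 Cr = 76.27 Cr
Long-Term Care Levy: 6.13% × 2630.00 Cr = 161.22 Cr
Health Levy: 4.46% × 2630.00 Cr = 117.30 Cr
Total: 362.16 Cr + 76.27 Cr + 161.22 Cr + 117.30 Cr = 716.95 Cr

716.95 Cr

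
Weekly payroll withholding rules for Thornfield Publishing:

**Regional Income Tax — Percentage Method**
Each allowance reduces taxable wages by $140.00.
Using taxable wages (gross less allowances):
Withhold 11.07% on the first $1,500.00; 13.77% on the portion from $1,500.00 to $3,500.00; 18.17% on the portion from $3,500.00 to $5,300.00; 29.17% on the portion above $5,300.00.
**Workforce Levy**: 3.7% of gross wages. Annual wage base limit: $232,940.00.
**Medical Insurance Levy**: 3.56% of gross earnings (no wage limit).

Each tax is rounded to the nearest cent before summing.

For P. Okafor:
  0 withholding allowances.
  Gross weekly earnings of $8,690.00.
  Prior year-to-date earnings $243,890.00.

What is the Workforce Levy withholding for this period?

Workforce Levy: YTD $243,890.00 ≥ cap $232,940.00 → $0.00

$0.00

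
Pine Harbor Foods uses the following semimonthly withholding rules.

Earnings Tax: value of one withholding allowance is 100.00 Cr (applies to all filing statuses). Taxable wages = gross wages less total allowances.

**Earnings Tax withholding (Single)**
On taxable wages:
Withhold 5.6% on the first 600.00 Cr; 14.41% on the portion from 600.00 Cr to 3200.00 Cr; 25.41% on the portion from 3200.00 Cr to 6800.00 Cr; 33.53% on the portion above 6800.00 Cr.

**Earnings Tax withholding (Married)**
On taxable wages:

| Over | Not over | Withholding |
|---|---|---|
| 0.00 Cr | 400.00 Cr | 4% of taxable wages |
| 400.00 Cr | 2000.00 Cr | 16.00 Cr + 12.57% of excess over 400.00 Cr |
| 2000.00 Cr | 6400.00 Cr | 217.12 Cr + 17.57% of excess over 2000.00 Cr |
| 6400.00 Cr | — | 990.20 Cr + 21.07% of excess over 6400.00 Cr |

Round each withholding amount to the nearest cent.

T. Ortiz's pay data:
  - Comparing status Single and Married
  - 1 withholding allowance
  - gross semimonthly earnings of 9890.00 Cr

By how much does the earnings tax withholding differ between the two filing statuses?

621.10 Cr

Earnings Tax (Single): taxable = 9890.00 Cr − 1×100.00 Cr = 9790.00 Cr
  1323.02 Cr + 33.53% × (9790.00 Cr − 6800.00 Cr) = 1323.02 Cr + 33.53% × 2990.00 Cr = 2325.57 Cr
Earnings Tax (Married): taxable = 9890.00 Cr − 1×100.00 Cr = 9790.00 Cr
  990.20 Cr + 21.07% × (9790.00 Cr − 6400.00 Cr) = 990.20 Cr + 21.07% × 3390.00 Cr = 1704.47 Cr
Difference: |2325.57 Cr − 1704.47 Cr| = 621.10 Cr (higher under Single)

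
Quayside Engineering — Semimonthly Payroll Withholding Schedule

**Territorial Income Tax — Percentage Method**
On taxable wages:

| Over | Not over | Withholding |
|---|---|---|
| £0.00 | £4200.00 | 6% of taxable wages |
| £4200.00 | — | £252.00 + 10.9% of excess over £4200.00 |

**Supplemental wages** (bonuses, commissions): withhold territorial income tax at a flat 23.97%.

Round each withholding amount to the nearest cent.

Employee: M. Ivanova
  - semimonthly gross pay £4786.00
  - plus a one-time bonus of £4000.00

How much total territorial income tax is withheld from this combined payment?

Territorial Income Tax: taxable = £4786.00
  £252.00 + 10.9% × (£4786.00 − £4200.00) = £252.00 + 10.9% × £586.00 = £315.87
Supplemental (23.97% flat on bonus): 23.97% × £4000.00 = £958.80
Total territorial income tax: £315.87 + £958.80 = £1274.67

£1274.67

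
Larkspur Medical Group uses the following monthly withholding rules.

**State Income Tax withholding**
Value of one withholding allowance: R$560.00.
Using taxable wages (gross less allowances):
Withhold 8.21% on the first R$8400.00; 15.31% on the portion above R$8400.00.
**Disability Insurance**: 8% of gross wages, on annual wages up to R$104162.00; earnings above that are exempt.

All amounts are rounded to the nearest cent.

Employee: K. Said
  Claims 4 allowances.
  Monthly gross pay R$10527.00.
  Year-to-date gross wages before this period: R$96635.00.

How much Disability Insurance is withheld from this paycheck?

R$602.16

Disability Insurance: cap R$104162.00 − YTD R$96635.00 = R$7527.00 subject; 8% × R$7527.00 = R$602.16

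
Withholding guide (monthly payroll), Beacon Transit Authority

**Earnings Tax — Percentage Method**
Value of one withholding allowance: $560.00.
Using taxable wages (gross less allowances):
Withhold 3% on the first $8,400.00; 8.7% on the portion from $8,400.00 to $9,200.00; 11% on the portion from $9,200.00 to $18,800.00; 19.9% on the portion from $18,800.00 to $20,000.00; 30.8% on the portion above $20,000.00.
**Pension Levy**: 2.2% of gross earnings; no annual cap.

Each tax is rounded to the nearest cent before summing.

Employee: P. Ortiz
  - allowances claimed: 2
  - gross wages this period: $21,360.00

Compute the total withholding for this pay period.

$2,160.24

Earnings Tax: taxable = $21,360.00 − 2×$560.00 = $20,240.00
  $1,616.40 + 30.8% × ($20,240.00 − $20,000.00) = $1,616.40 + 30.8% × $240.00 = $1,690.32
Pension Levy: 2.2% × $21,360.00 = $469.92
Total: $1,690.32 + $469.92 = $2,160.24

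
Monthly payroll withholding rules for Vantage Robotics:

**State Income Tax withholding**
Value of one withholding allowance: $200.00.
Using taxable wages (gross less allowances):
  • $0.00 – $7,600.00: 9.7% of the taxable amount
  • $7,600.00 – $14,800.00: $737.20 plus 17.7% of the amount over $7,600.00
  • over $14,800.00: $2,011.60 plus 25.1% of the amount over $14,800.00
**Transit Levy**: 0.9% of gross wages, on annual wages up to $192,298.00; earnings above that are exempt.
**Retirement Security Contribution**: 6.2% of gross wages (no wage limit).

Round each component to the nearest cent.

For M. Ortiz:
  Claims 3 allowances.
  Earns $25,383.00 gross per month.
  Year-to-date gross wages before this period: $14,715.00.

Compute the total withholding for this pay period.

State Income Tax: taxable = $25,383.00 − 3×$200.00 = $24,783.00
  $2,011.60 + 25.1% × ($24,783.00 − $14,800.00) = $2,011.60 + 25.1% × $9,983.00 = $4,517.33
Transit Levy: 0.9% × $25,383.00 = $228.45
Retirement Security Contribution: 6.2% × $25,383.00 = $1,573.75
Total: $4,517.33 + $228.45 + $1,573.75 = $6,319.53

$6,319.53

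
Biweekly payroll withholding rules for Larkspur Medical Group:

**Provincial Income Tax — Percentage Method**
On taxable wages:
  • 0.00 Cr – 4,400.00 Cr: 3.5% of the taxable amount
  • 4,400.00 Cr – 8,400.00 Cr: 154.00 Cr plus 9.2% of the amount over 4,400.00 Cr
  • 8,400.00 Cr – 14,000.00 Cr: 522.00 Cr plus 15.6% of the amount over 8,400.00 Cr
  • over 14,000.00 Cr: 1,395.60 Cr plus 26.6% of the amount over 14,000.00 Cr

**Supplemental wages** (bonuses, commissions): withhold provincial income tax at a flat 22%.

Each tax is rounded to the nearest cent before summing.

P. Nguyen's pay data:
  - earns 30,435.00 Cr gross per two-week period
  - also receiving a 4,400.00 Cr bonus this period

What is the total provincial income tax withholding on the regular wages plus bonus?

6,735.31 Cr

Provincial Income Tax: taxable = 30,435.00 Cr
  1,395.60 Cr + 26.6% × (30,435.00 Cr − 14,000.00 Cr) = 1,395.60 Cr + 26.6% × 16,435.00 Cr = 5,767.31 Cr
Supplemental (22% flat on bonus): 22% × 4,400.00 Cr = 968.00 Cr
Total provincial income tax: 5,767.31 Cr + 968.00 Cr = 6,735.31 Cr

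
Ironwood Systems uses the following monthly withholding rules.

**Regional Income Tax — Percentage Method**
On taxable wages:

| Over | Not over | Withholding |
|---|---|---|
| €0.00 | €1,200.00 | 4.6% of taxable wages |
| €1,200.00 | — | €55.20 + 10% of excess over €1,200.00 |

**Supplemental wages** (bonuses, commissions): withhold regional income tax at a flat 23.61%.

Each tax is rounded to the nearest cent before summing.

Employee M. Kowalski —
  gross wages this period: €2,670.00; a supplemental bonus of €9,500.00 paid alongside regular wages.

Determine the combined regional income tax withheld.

Regional Income Tax: taxable = €2,670.00
  €55.20 + 10% × (€2,670.00 − €1,200.00) = €55.20 + 10% × €1,470.00 = €202.20
Supplemental (23.61% flat on bonus): 23.61% × €9,500.00 = €2,242.95
Total regional income tax: €202.20 + €2,242.95 = €2,445.15

€2,445.15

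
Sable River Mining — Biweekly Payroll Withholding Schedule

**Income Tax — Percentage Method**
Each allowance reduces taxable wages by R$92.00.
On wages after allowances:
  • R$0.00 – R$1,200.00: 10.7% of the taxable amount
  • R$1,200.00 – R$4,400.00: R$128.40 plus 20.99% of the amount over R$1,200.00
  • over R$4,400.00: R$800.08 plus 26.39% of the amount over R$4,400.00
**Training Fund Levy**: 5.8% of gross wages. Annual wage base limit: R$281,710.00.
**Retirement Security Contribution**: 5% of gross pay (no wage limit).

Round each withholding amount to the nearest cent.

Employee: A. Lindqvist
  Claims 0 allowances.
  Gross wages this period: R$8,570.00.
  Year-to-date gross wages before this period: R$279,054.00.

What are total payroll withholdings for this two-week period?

R$2,483.09

Income Tax: taxable = R$8,570.00
  R$800.08 + 26.39% × (R$8,570.00 − R$4,400.00) = R$800.08 + 26.39% × R$4,170.00 = R$1,900.54
Training Fund Levy: cap R$281,710.00 − YTD R$279,054.00 = R$2,656.00 subject; 5.8% × R$2,656.00 = R$154.05
Retirement Security Contribution: 5% × R$8,570.00 = R$428.50
Total: R$1,900.54 + R$154.05 + R$428.50 = R$2,483.09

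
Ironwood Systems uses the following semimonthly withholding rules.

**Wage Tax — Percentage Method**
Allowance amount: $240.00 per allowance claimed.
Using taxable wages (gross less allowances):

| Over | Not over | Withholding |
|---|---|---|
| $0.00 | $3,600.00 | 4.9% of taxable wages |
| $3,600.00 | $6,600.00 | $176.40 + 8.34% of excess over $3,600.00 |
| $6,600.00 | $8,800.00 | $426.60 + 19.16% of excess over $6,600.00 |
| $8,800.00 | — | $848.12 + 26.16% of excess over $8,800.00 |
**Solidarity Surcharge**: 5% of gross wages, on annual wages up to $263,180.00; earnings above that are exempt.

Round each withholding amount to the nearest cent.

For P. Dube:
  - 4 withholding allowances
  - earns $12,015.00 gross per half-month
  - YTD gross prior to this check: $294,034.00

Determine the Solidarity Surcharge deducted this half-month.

$0.00

Solidarity Surcharge: YTD $294,034.00 ≥ cap $263,180.00 → $0.00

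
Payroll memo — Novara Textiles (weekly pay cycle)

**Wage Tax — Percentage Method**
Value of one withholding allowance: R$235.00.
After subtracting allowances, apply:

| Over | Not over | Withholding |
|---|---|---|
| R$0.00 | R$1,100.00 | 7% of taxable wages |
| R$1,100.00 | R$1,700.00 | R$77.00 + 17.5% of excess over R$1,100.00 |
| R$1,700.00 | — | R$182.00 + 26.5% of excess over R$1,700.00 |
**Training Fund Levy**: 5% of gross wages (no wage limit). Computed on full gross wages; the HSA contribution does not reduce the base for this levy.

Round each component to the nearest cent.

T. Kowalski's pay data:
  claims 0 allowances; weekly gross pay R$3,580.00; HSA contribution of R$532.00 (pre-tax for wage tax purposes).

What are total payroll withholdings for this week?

R$718.22

Wage Tax: taxable = R$3,580.00 − R$532.00 = R$3,048.00
  R$182.00 + 26.5% × (R$3,048.00 − R$1,700.00) = R$182.00 + 26.5% × R$1,348.00 = R$539.22
Training Fund Levy: 5% × R$3,580.00 = R$179.00
Total: R$539.22 + R$179.00 = R$718.22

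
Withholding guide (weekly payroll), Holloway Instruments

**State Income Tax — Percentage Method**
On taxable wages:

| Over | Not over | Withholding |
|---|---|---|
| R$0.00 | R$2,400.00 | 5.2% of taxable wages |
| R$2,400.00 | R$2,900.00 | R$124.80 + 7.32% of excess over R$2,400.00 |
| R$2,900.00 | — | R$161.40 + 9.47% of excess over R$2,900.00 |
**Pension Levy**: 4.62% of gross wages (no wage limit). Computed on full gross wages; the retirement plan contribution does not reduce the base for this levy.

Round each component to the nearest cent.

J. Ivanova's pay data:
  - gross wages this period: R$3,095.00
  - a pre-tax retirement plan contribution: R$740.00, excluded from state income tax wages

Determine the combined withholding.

R$265.45

State Income Tax: taxable = R$3,095.00 − R$740.00 = R$2,355.00
  5.2% × R$2,355.00 = R$122.46
Pension Levy: 4.62% × R$3,095.00 = R$142.99
Total: R$122.46 + R$142.99 = R$265.45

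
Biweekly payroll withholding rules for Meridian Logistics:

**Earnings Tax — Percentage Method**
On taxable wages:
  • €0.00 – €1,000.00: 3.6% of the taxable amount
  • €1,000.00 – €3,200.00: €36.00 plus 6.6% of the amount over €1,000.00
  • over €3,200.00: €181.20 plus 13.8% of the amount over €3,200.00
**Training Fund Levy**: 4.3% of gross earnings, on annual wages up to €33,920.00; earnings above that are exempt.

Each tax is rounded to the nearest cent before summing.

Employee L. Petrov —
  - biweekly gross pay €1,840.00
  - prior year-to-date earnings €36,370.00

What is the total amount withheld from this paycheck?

Earnings Tax: taxable = €1,840.00
  €36.00 + 6.6% × (€1,840.00 − €1,000.00) = €36.00 + 6.6% × €840.00 = €91.44
Training Fund Levy: YTD €36,370.00 ≥ cap €33,920.00 → €0.00
Total: €91.44 + €0.00 = €91.44

€91.44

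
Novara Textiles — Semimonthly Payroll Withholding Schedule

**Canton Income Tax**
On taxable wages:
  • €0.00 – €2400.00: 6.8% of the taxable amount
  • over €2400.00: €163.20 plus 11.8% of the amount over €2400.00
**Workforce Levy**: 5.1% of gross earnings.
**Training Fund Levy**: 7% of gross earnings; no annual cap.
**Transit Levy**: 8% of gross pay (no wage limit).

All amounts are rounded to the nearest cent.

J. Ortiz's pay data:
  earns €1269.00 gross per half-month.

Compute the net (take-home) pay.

€927.64

Canton Income Tax: taxable = €1269.00
  6.8% × €1269.00 = €86.29
Workforce Levy: 5.1% × €1269.00 = €64.72
Training Fund Levy: 7% × €1269.00 = €88.83
Transit Levy: 8% × €1269.00 = €101.52
Total withheld: €86.29 + €64.72 + €88.83 + €101.52 = €341.36
Net pay: €1269.00 − €341.36 = €927.64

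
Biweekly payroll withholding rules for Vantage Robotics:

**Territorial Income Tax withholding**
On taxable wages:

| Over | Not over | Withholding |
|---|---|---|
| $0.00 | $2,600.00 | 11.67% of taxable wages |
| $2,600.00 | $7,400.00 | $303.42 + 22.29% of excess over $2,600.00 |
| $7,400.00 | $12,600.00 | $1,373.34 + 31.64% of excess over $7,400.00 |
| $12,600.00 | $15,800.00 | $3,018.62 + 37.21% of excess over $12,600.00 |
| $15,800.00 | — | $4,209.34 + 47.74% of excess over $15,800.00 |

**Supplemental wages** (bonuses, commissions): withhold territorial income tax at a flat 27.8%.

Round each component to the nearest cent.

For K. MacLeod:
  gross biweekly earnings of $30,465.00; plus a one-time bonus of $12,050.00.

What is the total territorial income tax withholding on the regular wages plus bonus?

Territorial Income Tax: taxable = $30,465.00
  $4,209.34 + 47.74% × ($30,465.00 − $15,800.00) = $4,209.34 + 47.74% × $14,665.00 = $11,210.41
Supplemental (27.8% flat on bonus): 27.8% × $12,050.00 = $3,349.90
Total territorial income tax: $11,210.41 + $3,349.90 = $14,560.31

$14,560.31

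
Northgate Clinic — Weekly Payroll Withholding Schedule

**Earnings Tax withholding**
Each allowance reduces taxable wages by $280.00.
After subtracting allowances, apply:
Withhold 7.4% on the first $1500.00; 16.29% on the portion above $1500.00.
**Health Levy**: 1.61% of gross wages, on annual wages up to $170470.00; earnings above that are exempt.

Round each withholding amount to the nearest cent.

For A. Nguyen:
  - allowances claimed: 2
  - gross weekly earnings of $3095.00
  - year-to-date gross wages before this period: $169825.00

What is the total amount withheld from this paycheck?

Earnings Tax: taxable = $3095.00 − 2×$280.00 = $2535.00
  $111.00 + 16.29% × ($2535.00 − $1500.00) = $111.00 + 16.29% × $1035.00 = $279.60
Health Levy: cap $170470.00 − YTD $169825.00 = $645.00 subject; 1.61% × $645.00 = $10.38
Total: $279.60 + $10.38 = $289.98

$289.98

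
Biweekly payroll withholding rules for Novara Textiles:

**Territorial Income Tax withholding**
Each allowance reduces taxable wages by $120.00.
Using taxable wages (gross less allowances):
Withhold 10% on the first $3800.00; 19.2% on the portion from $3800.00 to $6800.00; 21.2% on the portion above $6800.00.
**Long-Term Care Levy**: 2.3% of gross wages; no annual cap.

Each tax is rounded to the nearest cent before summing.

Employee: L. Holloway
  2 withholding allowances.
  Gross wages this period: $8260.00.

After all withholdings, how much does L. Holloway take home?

$6855.38

Territorial Income Tax: taxable = $8260.00 − 2×$120.00 = $8020.00
  $956.00 + 21.2% × ($8020.00 − $6800.00) = $956.00 + 21.2% × $1220.00 = $1214.64
Long-Term Care Levy: 2.3% × $8260.00 = $189.98
Total withheld: $1214.64 + $189.98 = $1404.62
Net pay: $8260.00 − $1404.62 = $6855.38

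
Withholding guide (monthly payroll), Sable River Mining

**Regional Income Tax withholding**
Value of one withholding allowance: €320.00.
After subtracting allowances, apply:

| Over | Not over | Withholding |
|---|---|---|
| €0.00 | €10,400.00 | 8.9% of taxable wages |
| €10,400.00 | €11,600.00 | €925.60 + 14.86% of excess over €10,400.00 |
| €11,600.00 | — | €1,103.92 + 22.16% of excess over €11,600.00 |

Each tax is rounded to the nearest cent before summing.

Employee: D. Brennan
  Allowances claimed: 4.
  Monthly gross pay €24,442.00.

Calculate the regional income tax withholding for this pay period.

€3,666.06

Regional Income Tax: taxable = €24,442.00 − 4×€320.00 = €23,162.00
  €1,103.92 + 22.16% × (€23,162.00 − €11,600.00) = €1,103.92 + 22.16% × €11,562.00 = €3,666.06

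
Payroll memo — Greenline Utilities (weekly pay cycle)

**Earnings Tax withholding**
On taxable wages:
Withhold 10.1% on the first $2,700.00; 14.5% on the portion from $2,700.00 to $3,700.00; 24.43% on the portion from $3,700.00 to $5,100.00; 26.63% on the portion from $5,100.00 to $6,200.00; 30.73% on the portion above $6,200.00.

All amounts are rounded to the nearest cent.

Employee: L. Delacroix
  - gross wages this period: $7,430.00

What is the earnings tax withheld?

$1,430.63

Earnings Tax: taxable = $7,430.00
  $1,052.65 + 30.73% × ($7,430.00 − $6,200.00) = $1,052.65 + 30.73% × $1,230.00 = $1,430.63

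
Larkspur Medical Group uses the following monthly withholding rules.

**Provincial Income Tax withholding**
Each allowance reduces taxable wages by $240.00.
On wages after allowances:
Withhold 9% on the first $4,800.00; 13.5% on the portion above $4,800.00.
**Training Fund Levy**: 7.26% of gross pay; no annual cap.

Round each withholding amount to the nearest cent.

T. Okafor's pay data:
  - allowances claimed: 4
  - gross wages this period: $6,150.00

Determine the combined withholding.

$931.14

Provincial Income Tax: taxable = $6,150.00 − 4×$240.00 = $5,190.00
  $432.00 + 13.5% × ($5,190.00 − $4,800.00) = $432.00 + 13.5% × $390.00 = $484.65
Training Fund Levy: 7.26% × $6,150.00 = $446.49
Total: $484.65 + $446.49 = $931.14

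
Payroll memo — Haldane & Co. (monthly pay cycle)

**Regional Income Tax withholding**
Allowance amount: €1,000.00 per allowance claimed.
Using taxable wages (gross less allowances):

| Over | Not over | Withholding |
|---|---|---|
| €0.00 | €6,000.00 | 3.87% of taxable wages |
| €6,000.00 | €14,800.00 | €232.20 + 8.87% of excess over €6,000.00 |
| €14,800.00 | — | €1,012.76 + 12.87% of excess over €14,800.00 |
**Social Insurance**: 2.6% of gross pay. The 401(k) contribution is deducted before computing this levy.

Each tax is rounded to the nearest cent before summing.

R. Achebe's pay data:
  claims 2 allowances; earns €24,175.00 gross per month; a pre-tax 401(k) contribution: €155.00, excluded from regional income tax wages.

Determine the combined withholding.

€2,566.49

Regional Income Tax: taxable = €24,175.00 − €155.00 − 2×€1,000.00 = €22,020.00
  €1,012.76 + 12.87% × (€22,020.00 − €14,800.00) = €1,012.76 + 12.87% × €7,220.00 = €1,941.97
Social Insurance: 2.6% × €24,020.00 = €624.52
Total: €1,941.97 + €624.52 = €2,566.49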